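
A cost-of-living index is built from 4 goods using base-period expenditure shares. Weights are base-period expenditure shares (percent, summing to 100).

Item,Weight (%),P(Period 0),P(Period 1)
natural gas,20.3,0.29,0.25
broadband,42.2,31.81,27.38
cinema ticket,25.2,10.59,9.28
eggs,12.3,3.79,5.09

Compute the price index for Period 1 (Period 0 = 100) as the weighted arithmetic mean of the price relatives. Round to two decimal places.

natural gas: 20.3 × (0.25/0.29) = 20.3 × 0.862069 = 17.5000
broadband: 42.2 × (27.38/31.81) = 42.2 × 0.860736 = 36.3230
cinema ticket: 25.2 × (9.28/10.59) = 25.2 × 0.876298 = 22.0827
eggs: 12.3 × (5.09/3.79) = 12.3 × 1.343008 = 16.5190
Index = Σ wᵢ·(p₁ᵢ/p₀ᵢ) = 17.5000 + 36.3230 + 22.0827 + 16.5190 = 92.4248

92.42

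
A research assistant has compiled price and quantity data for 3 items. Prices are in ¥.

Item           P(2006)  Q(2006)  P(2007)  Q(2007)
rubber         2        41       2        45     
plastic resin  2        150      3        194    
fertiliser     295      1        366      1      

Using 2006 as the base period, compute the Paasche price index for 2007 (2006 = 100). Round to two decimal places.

134.28

Paasche price index uses current-period quantities as weights.
ΣP(2007)·Q(2007) = 2×45 + 3×194 + 366×1 = 90 + 582 + 366 = 1038
ΣP(2006)·Q(2007) = 2×45 + 2×194 + 295×1 = 90 + 388 + 295 = 773
Index = 1038 / 773 × 100 = 134.2820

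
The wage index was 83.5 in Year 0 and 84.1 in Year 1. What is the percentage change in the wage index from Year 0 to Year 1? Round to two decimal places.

Change = (84.1 − 83.5) / 83.5 × 100
       = 0.6 / 83.5 × 100 = 0.7186%

0.72%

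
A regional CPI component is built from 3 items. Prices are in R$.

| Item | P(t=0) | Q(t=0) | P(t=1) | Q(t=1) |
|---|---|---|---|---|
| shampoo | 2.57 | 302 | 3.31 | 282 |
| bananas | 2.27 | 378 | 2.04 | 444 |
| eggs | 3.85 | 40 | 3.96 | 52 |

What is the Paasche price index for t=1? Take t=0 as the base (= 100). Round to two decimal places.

105.81

Paasche price index uses current-period quantities as weights.
ΣP(t=1)·Q(t=1) = 3.31×282 + 2.04×444 + 3.96×52 = 933.42 + 905.76 + 205.92 = 2045.1
ΣP(t=0)·Q(t=1) = 2.57×282 + 2.27×444 + 3.85×52 = 724.74 + 1007.88 + 200.2 = 1932.82
Index = 2045.1 / 1932.82 × 100 = 105.8091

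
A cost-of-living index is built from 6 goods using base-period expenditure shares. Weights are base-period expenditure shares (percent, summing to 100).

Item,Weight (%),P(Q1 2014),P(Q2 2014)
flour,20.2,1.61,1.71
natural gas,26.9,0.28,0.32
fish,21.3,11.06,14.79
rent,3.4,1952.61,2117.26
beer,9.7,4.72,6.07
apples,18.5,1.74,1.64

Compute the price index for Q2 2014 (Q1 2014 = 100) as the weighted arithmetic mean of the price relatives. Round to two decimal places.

flour: 20.2 × (1.71/1.61) = 20.2 × 1.062112 = 21.4547
natural gas: 26.9 × (0.32/0.28) = 26.9 × 1.142857 = 30.7429
fish: 21.3 × (14.79/11.06) = 21.3 × 1.337251 = 28.4835
rent: 3.4 × (2117.26/1952.61) = 3.4 × 1.084323 = 3.6867
beer: 9.7 × (6.07/4.72) = 9.7 × 1.286017 = 12.4744
apples: 18.5 × (1.64/1.74) = 18.5 × 0.942529 = 17.4368
Index = Σ wᵢ·(p₁ᵢ/p₀ᵢ) = 21.4547 + 30.7429 + 28.4835 + 3.6867 + 12.4744 + 17.4368 = 114.2788

114.28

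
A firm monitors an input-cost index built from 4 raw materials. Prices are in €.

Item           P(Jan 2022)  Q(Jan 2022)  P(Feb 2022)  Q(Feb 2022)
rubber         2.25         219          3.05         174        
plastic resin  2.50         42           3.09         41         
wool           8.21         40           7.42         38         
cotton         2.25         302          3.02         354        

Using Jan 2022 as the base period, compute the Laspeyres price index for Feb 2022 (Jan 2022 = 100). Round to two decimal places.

Laspeyres price index uses base-period quantities as weights.
ΣP(Feb 2022)·Q(Jan 2022) = 3.05×219 + 3.09×42 + 7.42×40 + 3.02×302 = 667.95 + 129.78 + 296.8 + 912.04 = 2006.57
ΣP(Jan 2022)·Q(Jan 2022) = 2.25×219 + 2.50×42 + 8.21×40 + 2.25×302 = 492.75 + 105 + 328.4 + 679.5 = 1605.65
Index = 2006.57 / 1605.65 × 100 = 124.9693

124.97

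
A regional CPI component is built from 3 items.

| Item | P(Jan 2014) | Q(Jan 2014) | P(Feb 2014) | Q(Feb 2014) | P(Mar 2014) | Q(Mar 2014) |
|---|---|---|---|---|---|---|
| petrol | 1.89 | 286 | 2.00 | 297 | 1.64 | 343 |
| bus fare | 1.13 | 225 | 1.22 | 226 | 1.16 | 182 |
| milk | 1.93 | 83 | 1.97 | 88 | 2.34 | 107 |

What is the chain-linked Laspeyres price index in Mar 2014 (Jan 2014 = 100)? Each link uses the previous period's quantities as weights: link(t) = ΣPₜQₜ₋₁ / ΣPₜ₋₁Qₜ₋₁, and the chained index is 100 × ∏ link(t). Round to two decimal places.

96.85

Link Jan 2014→Feb 2014:
ΣP(Feb 2014)Q(Jan 2014) = 2.00×286 + 1.22×225 + 1.97×83 = 572 + 274.5 + 163.51 = 1010.01
ΣP(Jan 2014)Q(Jan 2014) = 1.89×286 + 1.13×225 + 1.93×83 = 540.54 + 254.25 + 160.19 = 954.98
link = 1010.01/954.98 = 1.057624
Link Feb 2014→Mar 2014:
ΣP(Mar 2014)Q(Feb 2014) = 1.64×297 + 1.16×226 + 2.34×88 = 487.08 + 262.16 + 205.92 = 955.16
ΣP(Feb 2014)Q(Feb 2014) = 2.00×297 + 1.22×226 + 1.97×88 = 594 + 275.72 + 173.36 = 1043.08
link = 955.16/1043.08 = 0.915711
Chained index = 100 × 1.057624 × 0.915711 = 96.8478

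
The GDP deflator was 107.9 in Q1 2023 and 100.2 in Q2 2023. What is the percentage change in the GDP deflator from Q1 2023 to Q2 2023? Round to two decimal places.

-7.14%

Change = (100.2 − 107.9) / 107.9 × 100
       = -7.7 / 107.9 × 100 = -7.1362%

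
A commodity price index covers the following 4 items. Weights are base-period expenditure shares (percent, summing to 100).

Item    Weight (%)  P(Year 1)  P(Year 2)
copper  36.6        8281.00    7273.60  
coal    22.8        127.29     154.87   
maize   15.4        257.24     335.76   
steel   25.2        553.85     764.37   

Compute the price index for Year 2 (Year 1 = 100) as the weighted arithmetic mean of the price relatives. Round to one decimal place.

114.8

copper: 36.6 × (7273.60/8281.00) = 36.6 × 0.878348 = 32.1475
coal: 22.8 × (154.87/127.29) = 22.8 × 1.216671 = 27.7401
maize: 15.4 × (335.76/257.24) = 15.4 × 1.305240 = 20.1007
steel: 25.2 × (764.37/553.85) = 25.2 × 1.380103 = 34.7786
Index = Σ wᵢ·(p₁ᵢ/p₀ᵢ) = 32.1475 + 27.7401 + 20.1007 + 34.7786 = 114.7669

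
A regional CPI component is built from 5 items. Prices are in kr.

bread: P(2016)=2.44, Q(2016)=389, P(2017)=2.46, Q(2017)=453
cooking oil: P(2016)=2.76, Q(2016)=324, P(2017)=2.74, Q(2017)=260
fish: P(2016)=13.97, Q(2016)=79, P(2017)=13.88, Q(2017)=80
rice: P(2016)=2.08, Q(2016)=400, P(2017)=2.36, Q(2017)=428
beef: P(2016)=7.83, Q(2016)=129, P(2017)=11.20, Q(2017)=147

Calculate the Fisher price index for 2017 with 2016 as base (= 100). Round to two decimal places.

111.79

Laspeyres component (base-period weights):
ΣP(2017)Q(2016) = 2.46×389 + 2.74×324 + 13.88×79 + 2.36×400 + 11.20×129 = 956.94 + 887.76 + 1096.52 + 944 + 1444.8 = 5330.02
ΣP(2016)Q(2016) = 2.44×389 + 2.76×324 + 13.97×79 + 2.08×400 + 7.83×129 = 949.16 + 894.24 + 1103.63 + 832 + 1010.07 = 4789.1
L = 5330.02 / 4789.1 × 100 = 111.2948
Paasche component (current-period weights):
ΣP(2017)Q(2017) = 2.46×453 + 2.74×260 + 13.88×80 + 2.36×428 + 11.20×147 = 1114.38 + 712.4 + 1110.4 + 1010.08 + 1646.4 = 5593.66
ΣP(2016)Q(2017) = 2.44×453 + 2.76×260 + 13.97×80 + 2.08×428 + 7.83×147 = 1105.32 + 717.6 + 1117.6 + 890.24 + 1151.01 = 4981.77
P = 5593.66 / 4981.77 × 100 = 112.2826
Fisher = √(L × P) = √(111.2948 × 112.2826) = 111.7876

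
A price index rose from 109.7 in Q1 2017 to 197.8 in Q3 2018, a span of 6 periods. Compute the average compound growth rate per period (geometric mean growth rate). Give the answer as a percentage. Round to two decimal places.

Growth factor = (197.8/109.7)^(1/6) = (1.803099)^(1/6) = 1.103240
Growth rate = 1.103240 − 1 = 0.103240 = 10.3240%

10.32%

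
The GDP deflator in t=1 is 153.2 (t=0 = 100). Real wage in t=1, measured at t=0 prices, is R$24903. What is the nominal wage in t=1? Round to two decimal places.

Nominal = Real × (Index/100) = 24903 × (153.2/100)
        = 24903 × 1.532 = 38151.3960

38151.40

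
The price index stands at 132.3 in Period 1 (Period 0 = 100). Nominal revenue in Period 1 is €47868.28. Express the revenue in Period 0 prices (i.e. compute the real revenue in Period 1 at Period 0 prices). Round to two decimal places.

Real = Nominal ÷ (Index/100) = 47868.28 ÷ (132.3/100)
     = 47868.28 ÷ 1.323 = 36181.6175

36181.62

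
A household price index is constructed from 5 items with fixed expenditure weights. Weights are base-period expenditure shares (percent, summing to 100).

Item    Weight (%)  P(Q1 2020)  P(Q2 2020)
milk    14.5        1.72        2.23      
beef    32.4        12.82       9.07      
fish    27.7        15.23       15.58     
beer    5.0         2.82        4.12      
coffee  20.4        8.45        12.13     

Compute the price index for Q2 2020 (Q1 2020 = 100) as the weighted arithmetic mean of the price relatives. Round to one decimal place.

106.6

milk: 14.5 × (2.23/1.72) = 14.5 × 1.296512 = 18.7994
beef: 32.4 × (9.07/12.82) = 32.4 × 0.707488 = 22.9226
fish: 27.7 × (15.58/15.23) = 27.7 × 1.022981 = 28.3366
beer: 5.0 × (4.12/2.82) = 5.0 × 1.460993 = 7.3050
coffee: 20.4 × (12.13/8.45) = 20.4 × 1.435503 = 29.2843
Index = Σ wᵢ·(p₁ᵢ/p₀ᵢ) = 18.7994 + 22.9226 + 28.3366 + 7.3050 + 29.2843 = 106.6478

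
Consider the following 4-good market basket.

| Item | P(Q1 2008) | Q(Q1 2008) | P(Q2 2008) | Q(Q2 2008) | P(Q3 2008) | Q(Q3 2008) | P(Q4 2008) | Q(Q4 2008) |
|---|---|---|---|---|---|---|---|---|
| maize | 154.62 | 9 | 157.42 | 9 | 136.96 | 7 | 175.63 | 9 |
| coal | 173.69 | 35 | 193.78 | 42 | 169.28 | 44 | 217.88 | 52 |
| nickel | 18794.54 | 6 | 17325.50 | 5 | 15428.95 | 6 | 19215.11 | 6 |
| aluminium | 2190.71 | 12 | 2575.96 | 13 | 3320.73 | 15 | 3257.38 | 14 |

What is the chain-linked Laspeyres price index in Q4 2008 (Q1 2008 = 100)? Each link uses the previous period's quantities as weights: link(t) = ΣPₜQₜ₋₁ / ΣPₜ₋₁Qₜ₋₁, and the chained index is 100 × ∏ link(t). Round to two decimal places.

112.40

Link Q1 2008→Q2 2008:
ΣP(Q2 2008)Q(Q1 2008) = 157.42×9 + 193.78×35 + 17325.50×6 + 2575.96×12 = 1416.78 + 6782.3 + 103953 + 30911.52 = 143063.6
ΣP(Q1 2008)Q(Q1 2008) = 154.62×9 + 173.69×35 + 18794.54×6 + 2190.71×12 = 1391.58 + 6079.15 + 112767.24 + 26288.52 = 146526.49
link = 143063.6/146526.49 = 0.976367
Link Q2 2008→Q3 2008:
ΣP(Q3 2008)Q(Q2 2008) = 136.96×9 + 169.28×42 + 15428.95×5 + 3320.73×13 = 1232.64 + 7109.76 + 77144.75 + 43169.49 = 128656.64
ΣP(Q2 2008)Q(Q2 2008) = 157.42×9 + 193.78×42 + 17325.50×5 + 2575.96×13 = 1416.78 + 8138.76 + 86627.5 + 33487.48 = 129670.52
link = 128656.64/129670.52 = 0.992181
Link Q3 2008→Q4 2008:
ΣP(Q4 2008)Q(Q3 2008) = 175.63×7 + 217.88×44 + 19215.11×6 + 3257.38×15 = 1229.41 + 9586.72 + 115290.66 + 48860.7 = 174967.49
ΣP(Q3 2008)Q(Q3 2008) = 136.96×7 + 169.28×44 + 15428.95×6 + 3320.73×15 = 958.72 + 7448.32 + 92573.7 + 49810.95 = 150791.69
link = 174967.49/150791.69 = 1.160326
Chained index = 100 × 0.976367 × 0.992181 × 1.160326 = 112.4046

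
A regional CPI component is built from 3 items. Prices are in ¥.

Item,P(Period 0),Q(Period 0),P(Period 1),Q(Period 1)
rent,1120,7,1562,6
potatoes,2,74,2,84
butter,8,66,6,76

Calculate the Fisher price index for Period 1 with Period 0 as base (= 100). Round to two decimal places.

Laspeyres component (base-period weights):
ΣP(Period 1)Q(Period 0) = 1562×7 + 2×74 + 6×66 = 10934 + 148 + 396 = 11478
ΣP(Period 0)Q(Period 0) = 1120×7 + 2×74 + 8×66 = 7840 + 148 + 528 = 8516
L = 11478 / 8516 × 100 = 134.7816
Paasche component (current-period weights):
ΣP(Period 1)Q(Period 1) = 1562×6 + 2×84 + 6×76 = 9372 + 168 + 456 = 9996
ΣP(Period 0)Q(Period 1) = 1120×6 + 2×84 + 8×76 = 6720 + 168 + 608 = 7496
P = 9996 / 7496 × 100 = 133.3511
Fisher = √(L × P) = √(134.7816 × 133.3511) = 134.0644

134.06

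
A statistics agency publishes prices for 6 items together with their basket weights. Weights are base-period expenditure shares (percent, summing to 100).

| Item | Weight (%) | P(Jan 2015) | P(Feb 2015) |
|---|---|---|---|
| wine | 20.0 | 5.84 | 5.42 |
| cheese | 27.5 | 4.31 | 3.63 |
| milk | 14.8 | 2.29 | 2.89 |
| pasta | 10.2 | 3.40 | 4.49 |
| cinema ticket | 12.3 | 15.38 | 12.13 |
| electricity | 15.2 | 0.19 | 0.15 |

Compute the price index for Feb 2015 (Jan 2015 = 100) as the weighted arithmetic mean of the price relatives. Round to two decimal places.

95.57

wine: 20.0 × (5.42/5.84) = 20.0 × 0.928082 = 18.5616
cheese: 27.5 × (3.63/4.31) = 27.5 × 0.842227 = 23.1613
milk: 14.8 × (2.89/2.29) = 14.8 × 1.262009 = 18.6777
pasta: 10.2 × (4.49/3.40) = 10.2 × 1.320588 = 13.4700
cinema ticket: 12.3 × (12.13/15.38) = 12.3 × 0.788687 = 9.7008
electricity: 15.2 × (0.15/0.19) = 15.2 × 0.789474 = 12.0000
Index = Σ wᵢ·(p₁ᵢ/p₀ᵢ) = 18.5616 + 23.1613 + 18.6777 + 13.4700 + 9.7008 + 12.0000 = 95.5715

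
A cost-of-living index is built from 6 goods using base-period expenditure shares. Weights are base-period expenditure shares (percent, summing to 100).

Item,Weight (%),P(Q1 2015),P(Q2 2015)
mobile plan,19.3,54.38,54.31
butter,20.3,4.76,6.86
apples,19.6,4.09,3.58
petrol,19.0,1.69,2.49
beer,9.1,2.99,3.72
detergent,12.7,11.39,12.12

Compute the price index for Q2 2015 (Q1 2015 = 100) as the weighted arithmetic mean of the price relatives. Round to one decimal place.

mobile plan: 19.3 × (54.31/54.38) = 19.3 × 0.998713 = 19.2752
butter: 20.3 × (6.86/4.76) = 20.3 × 1.441176 = 29.2559
apples: 19.6 × (3.58/4.09) = 19.6 × 0.875306 = 17.1560
petrol: 19.0 × (2.49/1.69) = 19.0 × 1.473373 = 27.9941
beer: 9.1 × (3.72/2.99) = 9.1 × 1.244147 = 11.3217
detergent: 12.7 × (12.12/11.39) = 12.7 × 1.064091 = 13.5140
Index = Σ wᵢ·(p₁ᵢ/p₀ᵢ) = 19.2752 + 29.2559 + 17.1560 + 27.9941 + 11.3217 + 13.5140 = 118.5168

118.5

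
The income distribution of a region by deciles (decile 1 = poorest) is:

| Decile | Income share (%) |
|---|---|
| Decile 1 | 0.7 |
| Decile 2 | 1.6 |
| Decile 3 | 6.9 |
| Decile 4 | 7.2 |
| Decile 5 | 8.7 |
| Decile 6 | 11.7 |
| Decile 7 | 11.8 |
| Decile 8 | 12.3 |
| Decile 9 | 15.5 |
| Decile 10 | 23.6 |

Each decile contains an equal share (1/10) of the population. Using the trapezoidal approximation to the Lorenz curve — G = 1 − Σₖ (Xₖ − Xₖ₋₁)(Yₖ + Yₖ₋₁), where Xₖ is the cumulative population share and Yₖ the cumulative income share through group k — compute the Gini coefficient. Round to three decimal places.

Cumulative income shares Yₖ: 0.0070, 0.0230, 0.0920, 0.1640, 0.2510, 0.3680, 0.4860, 0.6090, 0.7640, 1.0000
Σ (Xₖ−Xₖ₋₁)(Yₖ+Yₖ₋₁) = (1/10)(0.0070+0.0000) + (1/10)(0.0230+0.0070) + (1/10)(0.0920+0.0230) + (1/10)(0.1640+0.0920) + (1/10)(0.2510+0.1640) + (1/10)(0.3680+0.2510) + (1/10)(0.4860+0.3680) + (1/10)(0.6090+0.4860) + (1/10)(0.7640+0.6090) + (1/10)(1.0000+0.7640)
  = 0.0007 + 0.0030 + 0.0115 + 0.0256 + 0.0415 + 0.0619 + 0.0854 + 0.1095 + 0.1373 + 0.1764 = 0.6528
G = 1 − 0.6528 = 0.3472

0.347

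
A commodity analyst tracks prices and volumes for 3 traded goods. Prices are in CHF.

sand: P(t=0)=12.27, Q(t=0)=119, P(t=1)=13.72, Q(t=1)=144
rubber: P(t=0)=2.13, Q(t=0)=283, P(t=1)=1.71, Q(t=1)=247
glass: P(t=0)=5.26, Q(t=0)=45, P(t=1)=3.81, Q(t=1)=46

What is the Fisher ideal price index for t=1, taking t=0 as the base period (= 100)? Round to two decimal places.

Laspeyres component (base-period weights):
ΣP(t=1)Q(t=0) = 13.72×119 + 1.71×283 + 3.81×45 = 1632.68 + 483.93 + 171.45 = 2288.06
ΣP(t=0)Q(t=0) = 12.27×119 + 2.13×283 + 5.26×45 = 1460.13 + 602.79 + 236.7 = 2299.62
L = 2288.06 / 2299.62 × 100 = 99.4973
Paasche component (current-period weights):
ΣP(t=1)Q(t=1) = 13.72×144 + 1.71×247 + 3.81×46 = 1975.68 + 422.37 + 175.26 = 2573.31
ΣP(t=0)Q(t=1) = 12.27×144 + 2.13×247 + 5.26×46 = 1766.88 + 526.11 + 241.96 = 2534.95
P = 2573.31 / 2534.95 × 100 = 101.5132
Fisher = √(L × P) = √(99.4973 × 101.5132) = 100.5002

100.50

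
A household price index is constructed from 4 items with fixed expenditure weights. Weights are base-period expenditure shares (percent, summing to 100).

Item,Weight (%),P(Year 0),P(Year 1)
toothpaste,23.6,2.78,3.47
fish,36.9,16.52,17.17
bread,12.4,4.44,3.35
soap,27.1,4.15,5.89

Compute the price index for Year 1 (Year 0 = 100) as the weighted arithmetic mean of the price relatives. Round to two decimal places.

115.63

toothpaste: 23.6 × (3.47/2.78) = 23.6 × 1.248201 = 29.4576
fish: 36.9 × (17.17/16.52) = 36.9 × 1.039346 = 38.3519
bread: 12.4 × (3.35/4.44) = 12.4 × 0.754505 = 9.3559
soap: 27.1 × (5.89/4.15) = 27.1 × 1.419277 = 38.4624
Index = Σ wᵢ·(p₁ᵢ/p₀ᵢ) = 29.4576 + 38.3519 + 9.3559 + 38.4624 = 115.6277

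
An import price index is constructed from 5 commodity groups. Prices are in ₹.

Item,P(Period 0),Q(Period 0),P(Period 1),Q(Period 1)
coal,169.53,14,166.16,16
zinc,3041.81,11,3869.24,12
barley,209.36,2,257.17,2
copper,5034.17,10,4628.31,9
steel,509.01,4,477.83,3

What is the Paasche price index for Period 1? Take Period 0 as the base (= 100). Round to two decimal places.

107.20

Paasche price index uses current-period quantities as weights.
ΣP(Period 1)·Q(Period 1) = 166.16×16 + 3869.24×12 + 257.17×2 + 4628.31×9 + 477.83×3 = 2658.56 + 46430.88 + 514.34 + 41654.79 + 1433.49 = 92692.06
ΣP(Period 0)·Q(Period 1) = 169.53×16 + 3041.81×12 + 209.36×2 + 5034.17×9 + 509.01×3 = 2712.48 + 36501.72 + 418.72 + 45307.53 + 1527.03 = 86467.48
Index = 92692.06 / 86467.48 × 100 = 107.1988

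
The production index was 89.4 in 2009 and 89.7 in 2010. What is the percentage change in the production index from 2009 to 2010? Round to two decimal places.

0.34%

Change = (89.7 − 89.4) / 89.4 × 100
       = 0.3 / 89.4 × 100 = 0.3356%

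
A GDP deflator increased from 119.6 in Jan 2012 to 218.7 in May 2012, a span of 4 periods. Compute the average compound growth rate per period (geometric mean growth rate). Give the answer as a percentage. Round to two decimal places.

16.29%

Growth factor = (218.7/119.6)^(1/4) = (1.828595)^(1/4) = 1.162865
Growth rate = 1.162865 − 1 = 0.162865 = 16.2865%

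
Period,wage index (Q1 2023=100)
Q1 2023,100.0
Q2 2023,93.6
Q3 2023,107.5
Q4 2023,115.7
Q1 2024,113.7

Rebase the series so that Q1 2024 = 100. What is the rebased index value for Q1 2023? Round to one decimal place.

Rebased(Q1 2023) = 100.0 / 113.7 × 100 = 87.9507

88.0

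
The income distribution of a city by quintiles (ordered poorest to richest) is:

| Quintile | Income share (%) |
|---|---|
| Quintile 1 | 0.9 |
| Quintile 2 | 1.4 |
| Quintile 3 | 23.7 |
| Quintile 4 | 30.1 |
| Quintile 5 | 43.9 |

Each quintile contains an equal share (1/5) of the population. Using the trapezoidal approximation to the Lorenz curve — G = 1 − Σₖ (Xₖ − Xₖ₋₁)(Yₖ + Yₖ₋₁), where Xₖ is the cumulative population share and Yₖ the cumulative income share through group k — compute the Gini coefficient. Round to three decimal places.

0.459

Cumulative income shares Yₖ: 0.0090, 0.0230, 0.2600, 0.5610, 1.0000
Σ (Xₖ−Xₖ₋₁)(Yₖ+Yₖ₋₁) = (1/5)(0.0090+0.0000) + (1/5)(0.0230+0.0090) + (1/5)(0.2600+0.0230) + (1/5)(0.5610+0.2600) + (1/5)(1.0000+0.5610)
  = 0.0018 + 0.0064 + 0.0566 + 0.1642 + 0.3122 = 0.5412
G = 1 − 0.5412 = 0.4588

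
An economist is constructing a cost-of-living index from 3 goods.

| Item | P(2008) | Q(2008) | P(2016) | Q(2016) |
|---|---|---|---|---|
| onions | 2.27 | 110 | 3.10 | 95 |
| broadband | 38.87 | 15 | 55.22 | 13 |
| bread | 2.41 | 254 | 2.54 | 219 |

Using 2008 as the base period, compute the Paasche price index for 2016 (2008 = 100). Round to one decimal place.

125.6

Paasche price index uses current-period quantities as weights.
ΣP(2016)·Q(2016) = 3.10×95 + 55.22×13 + 2.54×219 = 294.5 + 717.86 + 556.26 = 1568.62
ΣP(2008)·Q(2016) = 2.27×95 + 38.87×13 + 2.41×219 = 215.65 + 505.31 + 527.79 = 1248.75
Index = 1568.62 / 1248.75 × 100 = 125.6152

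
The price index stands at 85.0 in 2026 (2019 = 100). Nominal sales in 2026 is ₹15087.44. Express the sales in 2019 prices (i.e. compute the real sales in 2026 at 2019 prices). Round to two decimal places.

17749.93

Real = Nominal ÷ (Index/100) = 15087.44 ÷ (85.0/100)
     = 15087.44 ÷ 0.850 = 17749.9294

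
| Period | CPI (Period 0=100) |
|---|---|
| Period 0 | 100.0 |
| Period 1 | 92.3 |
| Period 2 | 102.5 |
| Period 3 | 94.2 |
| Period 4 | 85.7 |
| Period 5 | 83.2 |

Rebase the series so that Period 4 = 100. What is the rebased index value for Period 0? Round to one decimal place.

116.7

Rebased(Period 0) = 100.0 / 85.7 × 100 = 116.6861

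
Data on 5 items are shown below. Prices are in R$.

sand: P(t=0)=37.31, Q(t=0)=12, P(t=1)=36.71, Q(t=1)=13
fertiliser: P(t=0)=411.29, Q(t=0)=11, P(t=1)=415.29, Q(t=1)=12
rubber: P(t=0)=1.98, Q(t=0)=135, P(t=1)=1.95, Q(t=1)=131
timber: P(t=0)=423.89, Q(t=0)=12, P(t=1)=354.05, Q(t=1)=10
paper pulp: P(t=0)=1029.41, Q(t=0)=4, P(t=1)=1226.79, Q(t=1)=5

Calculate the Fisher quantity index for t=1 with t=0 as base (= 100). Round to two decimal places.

Laspeyres component (base-period weights):
ΣP(t=0)Q(t=1) = 37.31×13 + 411.29×12 + 1.98×131 + 423.89×10 + 1029.41×5 = 485.03 + 4935.48 + 259.38 + 4238.9 + 5147.05 = 15065.84
ΣP(t=0)Q(t=0) = 37.31×12 + 411.29×11 + 1.98×135 + 423.89×12 + 1029.41×4 = 447.72 + 4524.19 + 267.3 + 5086.68 + 4117.64 = 14443.53
L = 15065.84 / 14443.53 × 100 = 104.3086
Paasche component (current-period weights):
ΣP(t=1)Q(t=1) = 36.71×13 + 415.29×12 + 1.95×131 + 354.05×10 + 1226.79×5 = 477.23 + 4983.48 + 255.45 + 3540.5 + 6133.95 = 15390.61
ΣP(t=1)Q(t=0) = 36.71×12 + 415.29×11 + 1.95×135 + 354.05×12 + 1226.79×4 = 440.52 + 4568.19 + 263.25 + 4248.6 + 4907.16 = 14427.72
P = 15390.61 / 14427.72 × 100 = 106.6739
Fisher = √(L × P) = √(104.3086 × 106.6739) = 105.4846

105.48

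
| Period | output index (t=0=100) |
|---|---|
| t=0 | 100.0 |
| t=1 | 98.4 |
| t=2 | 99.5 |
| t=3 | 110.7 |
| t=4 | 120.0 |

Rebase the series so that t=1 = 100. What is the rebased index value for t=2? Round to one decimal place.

Rebased(t=2) = 99.5 / 98.4 × 100 = 101.1179

101.1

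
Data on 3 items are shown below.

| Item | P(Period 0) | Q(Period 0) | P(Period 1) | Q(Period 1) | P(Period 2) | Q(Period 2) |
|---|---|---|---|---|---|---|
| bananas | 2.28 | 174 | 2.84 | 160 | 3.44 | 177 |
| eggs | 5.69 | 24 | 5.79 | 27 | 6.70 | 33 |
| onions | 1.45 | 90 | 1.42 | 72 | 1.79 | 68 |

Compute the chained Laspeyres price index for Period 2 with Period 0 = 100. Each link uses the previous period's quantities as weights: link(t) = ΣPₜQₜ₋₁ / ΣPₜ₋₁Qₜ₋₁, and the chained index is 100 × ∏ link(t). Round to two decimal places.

138.30

Link Period 0→Period 1:
ΣP(Period 1)Q(Period 0) = 2.84×174 + 5.79×24 + 1.42×90 = 494.16 + 138.96 + 127.8 = 760.92
ΣP(Period 0)Q(Period 0) = 2.28×174 + 5.69×24 + 1.45×90 = 396.72 + 136.56 + 130.5 = 663.78
link = 760.92/663.78 = 1.146344
Link Period 1→Period 2:
ΣP(Period 2)Q(Period 1) = 3.44×160 + 6.70×27 + 1.79×72 = 550.4 + 180.9 + 128.88 = 860.18
ΣP(Period 1)Q(Period 1) = 2.84×160 + 5.79×27 + 1.42×72 = 454.4 + 156.33 + 102.24 = 712.97
link = 860.18/712.97 = 1.206474
Chained index = 100 × 1.146344 × 1.206474 = 138.3034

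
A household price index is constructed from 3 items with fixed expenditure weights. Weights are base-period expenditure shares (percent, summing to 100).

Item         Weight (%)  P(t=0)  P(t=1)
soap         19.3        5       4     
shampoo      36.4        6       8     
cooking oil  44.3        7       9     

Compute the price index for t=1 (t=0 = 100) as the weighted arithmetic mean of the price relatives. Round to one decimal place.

soap: 19.3 × (4/5) = 19.3 × 0.800000 = 15.4400
shampoo: 36.4 × (8/6) = 36.4 × 1.333333 = 48.5333
cooking oil: 44.3 × (9/7) = 44.3 × 1.285714 = 56.9571
Index = Σ wᵢ·(p₁ᵢ/p₀ᵢ) = 15.4400 + 48.5333 + 56.9571 = 120.9305

120.9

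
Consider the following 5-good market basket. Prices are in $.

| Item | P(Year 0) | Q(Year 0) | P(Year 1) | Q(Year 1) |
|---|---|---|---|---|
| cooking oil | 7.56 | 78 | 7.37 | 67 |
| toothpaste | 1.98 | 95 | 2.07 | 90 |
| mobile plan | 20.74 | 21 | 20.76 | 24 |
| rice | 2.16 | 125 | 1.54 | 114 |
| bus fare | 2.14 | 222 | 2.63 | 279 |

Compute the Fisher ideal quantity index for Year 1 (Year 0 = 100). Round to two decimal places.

Laspeyres component (base-period weights):
ΣP(Year 0)Q(Year 1) = 7.56×67 + 1.98×90 + 20.74×24 + 2.16×114 + 2.14×279 = 506.52 + 178.2 + 497.76 + 246.24 + 597.06 = 2025.78
ΣP(Year 0)Q(Year 0) = 7.56×78 + 1.98×95 + 20.74×21 + 2.16×125 + 2.14×222 = 589.68 + 188.1 + 435.54 + 270 + 475.08 = 1958.4
L = 2025.78 / 1958.4 × 100 = 103.4406
Paasche component (current-period weights):
ΣP(Year 1)Q(Year 1) = 7.37×67 + 2.07×90 + 20.76×24 + 1.54×114 + 2.63×279 = 493.79 + 186.3 + 498.24 + 175.56 + 733.77 = 2087.66
ΣP(Year 1)Q(Year 0) = 7.37×78 + 2.07×95 + 20.76×21 + 1.54×125 + 2.63×222 = 574.86 + 196.65 + 435.96 + 192.5 + 583.86 = 1983.83
P = 2087.66 / 1983.83 × 100 = 105.2338
Fisher = √(L × P) = √(103.4406 × 105.2338) = 104.3333

104.33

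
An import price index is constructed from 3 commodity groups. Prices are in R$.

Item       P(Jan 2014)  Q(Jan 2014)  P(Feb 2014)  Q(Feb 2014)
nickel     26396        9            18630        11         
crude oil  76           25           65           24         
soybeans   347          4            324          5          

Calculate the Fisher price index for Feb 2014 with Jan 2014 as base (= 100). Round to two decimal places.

70.82

Laspeyres component (base-period weights):
ΣP(Feb 2014)Q(Jan 2014) = 18630×9 + 65×25 + 324×4 = 167670 + 1625 + 1296 = 170591
ΣP(Jan 2014)Q(Jan 2014) = 26396×9 + 76×25 + 347×4 = 237564 + 1900 + 1388 = 240852
L = 170591 / 240852 × 100 = 70.8281
Paasche component (current-period weights):
ΣP(Feb 2014)Q(Feb 2014) = 18630×11 + 65×24 + 324×5 = 204930 + 1560 + 1620 = 208110
ΣP(Jan 2014)Q(Feb 2014) = 26396×11 + 76×24 + 347×5 = 290356 + 1824 + 1735 = 293915
P = 208110 / 293915 × 100 = 70.8062
Fisher = √(L × P) = √(70.8281 × 70.8062) = 70.8172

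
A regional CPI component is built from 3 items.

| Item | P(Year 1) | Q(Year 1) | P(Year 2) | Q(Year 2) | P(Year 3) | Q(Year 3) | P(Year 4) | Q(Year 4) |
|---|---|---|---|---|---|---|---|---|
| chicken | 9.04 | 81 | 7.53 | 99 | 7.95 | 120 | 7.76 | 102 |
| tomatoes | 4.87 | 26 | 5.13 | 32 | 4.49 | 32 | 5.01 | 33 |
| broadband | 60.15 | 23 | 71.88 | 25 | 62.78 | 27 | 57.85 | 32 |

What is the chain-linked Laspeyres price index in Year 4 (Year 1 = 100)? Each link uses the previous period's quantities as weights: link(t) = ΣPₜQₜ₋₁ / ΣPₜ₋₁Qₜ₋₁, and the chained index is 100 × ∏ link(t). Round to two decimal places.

93.80

Link Year 1→Year 2:
ΣP(Year 2)Q(Year 1) = 7.53×81 + 5.13×26 + 71.88×23 = 609.93 + 133.38 + 1653.24 = 2396.55
ΣP(Year 1)Q(Year 1) = 9.04×81 + 4.87×26 + 60.15×23 = 732.24 + 126.62 + 1383.45 = 2242.31
link = 2396.55/2242.31 = 1.068786
Link Year 2→Year 3:
ΣP(Year 3)Q(Year 2) = 7.95×99 + 4.49×32 + 62.78×25 = 787.05 + 143.68 + 1569.5 = 2500.23
ΣP(Year 2)Q(Year 2) = 7.53×99 + 5.13×32 + 71.88×25 = 745.47 + 164.16 + 1797 = 2706.63
link = 2500.23/2706.63 = 0.923743
Link Year 3→Year 4:
ΣP(Year 4)Q(Year 3) = 7.76×120 + 5.01×32 + 57.85×27 = 931.2 + 160.32 + 1561.95 = 2653.47
ΣP(Year 3)Q(Year 3) = 7.95×120 + 4.49×32 + 62.78×27 = 954 + 143.68 + 1695.06 = 2792.74
link = 2653.47/2792.74 = 0.950131
Chained index = 100 × 1.068786 × 0.923743 × 0.950131 = 93.8049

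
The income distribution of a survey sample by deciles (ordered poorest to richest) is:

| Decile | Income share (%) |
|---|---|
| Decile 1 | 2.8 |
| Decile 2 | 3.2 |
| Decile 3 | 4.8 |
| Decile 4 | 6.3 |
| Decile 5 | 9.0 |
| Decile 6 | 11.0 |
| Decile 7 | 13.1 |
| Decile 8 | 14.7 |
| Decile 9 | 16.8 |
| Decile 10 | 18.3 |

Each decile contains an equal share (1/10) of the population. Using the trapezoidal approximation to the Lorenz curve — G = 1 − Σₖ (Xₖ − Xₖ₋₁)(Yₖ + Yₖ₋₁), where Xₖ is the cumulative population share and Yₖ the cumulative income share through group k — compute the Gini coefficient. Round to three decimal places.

0.307

Cumulative income shares Yₖ: 0.0280, 0.0600, 0.1080, 0.1710, 0.2610, 0.3710, 0.5020, 0.6490, 0.8170, 1.0000
Σ (Xₖ−Xₖ₋₁)(Yₖ+Yₖ₋₁) = (1/10)(0.0280+0.0000) + (1/10)(0.0600+0.0280) + (1/10)(0.1080+0.0600) + (1/10)(0.1710+0.1080) + (1/10)(0.2610+0.1710) + (1/10)(0.3710+0.2610) + (1/10)(0.5020+0.3710) + (1/10)(0.6490+0.5020) + (1/10)(0.8170+0.6490) + (1/10)(1.0000+0.8170)
  = 0.0028 + 0.0088 + 0.0168 + 0.0279 + 0.0432 + 0.0632 + 0.0873 + 0.1151 + 0.1466 + 0.1817 = 0.6934
G = 1 − 0.6934 = 0.3066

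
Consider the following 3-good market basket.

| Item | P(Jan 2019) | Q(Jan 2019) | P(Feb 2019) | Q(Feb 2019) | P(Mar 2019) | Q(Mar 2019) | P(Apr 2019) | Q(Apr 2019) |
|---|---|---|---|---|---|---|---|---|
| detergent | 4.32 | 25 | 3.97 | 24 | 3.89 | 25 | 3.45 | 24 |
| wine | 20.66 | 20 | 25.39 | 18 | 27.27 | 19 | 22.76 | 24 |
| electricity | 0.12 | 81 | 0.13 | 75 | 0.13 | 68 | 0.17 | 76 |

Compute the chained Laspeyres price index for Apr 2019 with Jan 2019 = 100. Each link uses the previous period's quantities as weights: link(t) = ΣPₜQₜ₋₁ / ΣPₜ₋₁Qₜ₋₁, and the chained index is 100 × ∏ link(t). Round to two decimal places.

Link Jan 2019→Feb 2019:
ΣP(Feb 2019)Q(Jan 2019) = 3.97×25 + 25.39×20 + 0.13×81 = 99.25 + 507.8 + 10.53 = 617.58
ΣP(Jan 2019)Q(Jan 2019) = 4.32×25 + 20.66×20 + 0.12×81 = 108 + 413.2 + 9.72 = 530.92
link = 617.58/530.92 = 1.163226
Link Feb 2019→Mar 2019:
ΣP(Mar 2019)Q(Feb 2019) = 3.89×24 + 27.27×18 + 0.13×75 = 93.36 + 490.86 + 9.75 = 593.97
ΣP(Feb 2019)Q(Feb 2019) = 3.97×24 + 25.39×18 + 0.13×75 = 95.28 + 457.02 + 9.75 = 562.05
link = 593.97/562.05 = 1.056792
Link Mar 2019→Apr 2019:
ΣP(Apr 2019)Q(Mar 2019) = 3.45×25 + 22.76×19 + 0.17×68 = 86.25 + 432.44 + 11.56 = 530.25
ΣP(Mar 2019)Q(Mar 2019) = 3.89×25 + 27.27×19 + 0.13×68 = 97.25 + 518.13 + 8.84 = 624.22
link = 530.25/624.22 = 0.849460
Chained index = 100 × 1.163226 × 1.056792 × 0.849460 = 104.4231

104.42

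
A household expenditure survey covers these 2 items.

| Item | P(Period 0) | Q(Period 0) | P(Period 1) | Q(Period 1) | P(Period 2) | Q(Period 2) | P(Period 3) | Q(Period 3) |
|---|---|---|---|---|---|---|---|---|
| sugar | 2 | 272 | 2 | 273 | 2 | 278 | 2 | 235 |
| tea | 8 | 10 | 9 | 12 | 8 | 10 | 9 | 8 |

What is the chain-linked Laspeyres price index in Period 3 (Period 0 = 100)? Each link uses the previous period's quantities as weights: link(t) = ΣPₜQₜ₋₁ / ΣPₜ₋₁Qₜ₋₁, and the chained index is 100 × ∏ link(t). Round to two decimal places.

Link Period 0→Period 1:
ΣP(Period 1)Q(Period 0) = 2×272 + 9×10 = 544 + 90 = 634
ΣP(Period 0)Q(Period 0) = 2×272 + 8×10 = 544 + 80 = 624
link = 634/624 = 1.016026
Link Period 1→Period 2:
ΣP(Period 2)Q(Period 1) = 2×273 + 8×12 = 546 + 96 = 642
ΣP(Period 1)Q(Period 1) = 2×273 + 9×12 = 546 + 108 = 654
link = 642/654 = 0.981651
Link Period 2→Period 3:
ΣP(Period 3)Q(Period 2) = 2×278 + 9×10 = 556 + 90 = 646
ΣP(Period 2)Q(Period 2) = 2×278 + 8×10 = 556 + 80 = 636
link = 646/636 = 1.015723
Chained index = 100 × 1.016026 × 0.981651 × 1.015723 = 101.3065

101.31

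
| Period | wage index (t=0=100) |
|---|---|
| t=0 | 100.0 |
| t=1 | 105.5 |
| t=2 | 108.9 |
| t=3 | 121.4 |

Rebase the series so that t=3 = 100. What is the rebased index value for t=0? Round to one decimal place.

82.4

Rebased(t=0) = 100.0 / 121.4 × 100 = 82.3723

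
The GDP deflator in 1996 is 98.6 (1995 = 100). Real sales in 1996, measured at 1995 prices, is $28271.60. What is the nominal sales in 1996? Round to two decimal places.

27875.80

Nominal = Real × (Index/100) = 28271.60 × (98.6/100)
        = 28271.60 × 0.986 = 27875.7976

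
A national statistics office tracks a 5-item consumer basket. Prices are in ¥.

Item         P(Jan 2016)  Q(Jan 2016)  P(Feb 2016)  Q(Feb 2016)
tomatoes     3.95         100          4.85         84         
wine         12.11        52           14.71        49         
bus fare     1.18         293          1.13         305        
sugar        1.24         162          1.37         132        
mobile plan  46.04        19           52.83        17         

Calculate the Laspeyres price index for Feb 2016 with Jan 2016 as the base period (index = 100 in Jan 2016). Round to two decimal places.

Laspeyres price index uses base-period quantities as weights.
ΣP(Feb 2016)·Q(Jan 2016) = 4.85×100 + 14.71×52 + 1.13×293 + 1.37×162 + 52.83×19 = 485 + 764.92 + 331.09 + 221.94 + 1003.77 = 2806.72
ΣP(Jan 2016)·Q(Jan 2016) = 3.95×100 + 12.11×52 + 1.18×293 + 1.24×162 + 46.04×19 = 395 + 629.72 + 345.74 + 200.88 + 874.76 = 2446.1
Index = 2806.72 / 2446.1 × 100 = 114.7427

114.74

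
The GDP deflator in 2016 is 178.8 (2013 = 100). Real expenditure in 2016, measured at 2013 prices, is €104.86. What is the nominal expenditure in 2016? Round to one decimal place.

Nominal = Real × (Index/100) = 104.86 × (178.8/100)
        = 104.86 × 1.788 = 187.4897

187.5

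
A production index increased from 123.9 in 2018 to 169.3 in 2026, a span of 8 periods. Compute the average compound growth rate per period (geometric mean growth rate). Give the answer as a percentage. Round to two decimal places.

Growth factor = (169.3/123.9)^(1/8) = (1.366425)^(1/8) = 1.039796
Growth rate = 1.039796 − 1 = 0.039796 = 3.9796%

3.98%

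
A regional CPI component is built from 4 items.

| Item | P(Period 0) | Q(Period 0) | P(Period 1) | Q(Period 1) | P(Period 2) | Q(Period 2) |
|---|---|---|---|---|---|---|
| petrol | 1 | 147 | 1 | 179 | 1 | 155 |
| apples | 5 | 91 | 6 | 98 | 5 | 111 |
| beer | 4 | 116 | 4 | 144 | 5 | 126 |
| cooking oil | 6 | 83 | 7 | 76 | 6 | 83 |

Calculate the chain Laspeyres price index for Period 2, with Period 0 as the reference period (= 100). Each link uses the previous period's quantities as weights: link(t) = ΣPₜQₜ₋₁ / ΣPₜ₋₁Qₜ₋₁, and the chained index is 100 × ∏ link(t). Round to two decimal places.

Link Period 0→Period 1:
ΣP(Period 1)Q(Period 0) = 1×147 + 6×91 + 4×116 + 7×83 = 147 + 546 + 464 + 581 = 1738
ΣP(Period 0)Q(Period 0) = 1×147 + 5×91 + 4×116 + 6×83 = 147 + 455 + 464 + 498 = 1564
link = 1738/1564 = 1.111253
Link Period 1→Period 2:
ΣP(Period 2)Q(Period 1) = 1×179 + 5×98 + 5×144 + 6×76 = 179 + 490 + 720 + 456 = 1845
ΣP(Period 1)Q(Period 1) = 1×179 + 6×98 + 4×144 + 7×76 = 179 + 588 + 576 + 532 = 1875
link = 1845/1875 = 0.984000
Chained index = 100 × 1.111253 × 0.984000 = 109.3473

109.35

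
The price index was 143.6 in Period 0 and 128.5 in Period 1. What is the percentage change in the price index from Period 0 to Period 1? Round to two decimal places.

Change = (128.5 − 143.6) / 143.6 × 100
       = -15.1 / 143.6 × 100 = -10.5153%

-10.52%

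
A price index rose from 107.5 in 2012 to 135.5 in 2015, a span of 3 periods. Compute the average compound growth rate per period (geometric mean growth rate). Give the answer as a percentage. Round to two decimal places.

Growth factor = (135.5/107.5)^(1/3) = (1.260465)^(1/3) = 1.080215
Growth rate = 1.080215 − 1 = 0.080215 = 8.0215%

8.02%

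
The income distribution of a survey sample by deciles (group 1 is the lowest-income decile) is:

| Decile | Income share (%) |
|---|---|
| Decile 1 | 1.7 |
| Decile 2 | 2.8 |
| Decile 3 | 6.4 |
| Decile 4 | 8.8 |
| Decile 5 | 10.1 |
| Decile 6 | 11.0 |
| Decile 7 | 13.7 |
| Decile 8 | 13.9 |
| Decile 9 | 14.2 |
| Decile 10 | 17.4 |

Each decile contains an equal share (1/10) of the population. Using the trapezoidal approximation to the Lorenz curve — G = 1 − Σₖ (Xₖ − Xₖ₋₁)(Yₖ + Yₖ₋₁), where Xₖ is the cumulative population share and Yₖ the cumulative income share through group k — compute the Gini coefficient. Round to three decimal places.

Cumulative income shares Yₖ: 0.0170, 0.0450, 0.1090, 0.1970, 0.2980, 0.4080, 0.5450, 0.6840, 0.8260, 1.0000
Σ (Xₖ−Xₖ₋₁)(Yₖ+Yₖ₋₁) = (1/10)(0.0170+0.0000) + (1/10)(0.0450+0.0170) + (1/10)(0.1090+0.0450) + (1/10)(0.1970+0.1090) + (1/10)(0.2980+0.1970) + (1/10)(0.4080+0.2980) + (1/10)(0.5450+0.4080) + (1/10)(0.6840+0.5450) + (1/10)(0.8260+0.6840) + (1/10)(1.0000+0.8260)
  = 0.0017 + 0.0062 + 0.0154 + 0.0306 + 0.0495 + 0.0706 + 0.0953 + 0.1229 + 0.1510 + 0.1826 = 0.7258
G = 1 − 0.7258 = 0.2742

0.274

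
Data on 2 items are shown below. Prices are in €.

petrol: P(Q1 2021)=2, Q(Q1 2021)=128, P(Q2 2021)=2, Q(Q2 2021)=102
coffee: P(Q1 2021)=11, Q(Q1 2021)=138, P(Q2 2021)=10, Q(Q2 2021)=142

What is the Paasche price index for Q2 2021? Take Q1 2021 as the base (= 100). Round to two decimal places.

91.96

Paasche price index uses current-period quantities as weights.
ΣP(Q2 2021)·Q(Q2 2021) = 2×102 + 10×142 = 204 + 1420 = 1624
ΣP(Q1 2021)·Q(Q2 2021) = 2×102 + 11×142 = 204 + 1562 = 1766
Index = 1624 / 1766 × 100 = 91.9592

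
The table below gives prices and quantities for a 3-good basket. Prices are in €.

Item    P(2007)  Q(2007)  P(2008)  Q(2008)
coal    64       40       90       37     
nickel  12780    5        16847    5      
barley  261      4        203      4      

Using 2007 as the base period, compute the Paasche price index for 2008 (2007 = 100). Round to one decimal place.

131.3

Paasche price index uses current-period quantities as weights.
ΣP(2008)·Q(2008) = 90×37 + 16847×5 + 203×4 = 3330 + 84235 + 812 = 88377
ΣP(2007)·Q(2008) = 64×37 + 12780×5 + 261×4 = 2368 + 63900 + 1044 = 67312
Index = 88377 / 67312 × 100 = 131.2946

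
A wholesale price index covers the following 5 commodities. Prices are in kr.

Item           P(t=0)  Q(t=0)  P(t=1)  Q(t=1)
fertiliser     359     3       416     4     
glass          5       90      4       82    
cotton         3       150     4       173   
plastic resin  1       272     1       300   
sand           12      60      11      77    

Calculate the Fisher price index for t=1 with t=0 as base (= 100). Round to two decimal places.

106.25

Laspeyres component (base-period weights):
ΣP(t=1)Q(t=0) = 416×3 + 4×90 + 4×150 + 1×272 + 11×60 = 1248 + 360 + 600 + 272 + 660 = 3140
ΣP(t=0)Q(t=0) = 359×3 + 5×90 + 3×150 + 1×272 + 12×60 = 1077 + 450 + 450 + 272 + 720 = 2969
L = 3140 / 2969 × 100 = 105.7595
Paasche component (current-period weights):
ΣP(t=1)Q(t=1) = 416×4 + 4×82 + 4×173 + 1×300 + 11×77 = 1664 + 328 + 692 + 300 + 847 = 3831
ΣP(t=0)Q(t=1) = 359×4 + 5×82 + 3×173 + 1×300 + 12×77 = 1436 + 410 + 519 + 300 + 924 = 3589
P = 3831 / 3589 × 100 = 106.7428
Fisher = √(L × P) = √(105.7595 × 106.7428) = 106.2500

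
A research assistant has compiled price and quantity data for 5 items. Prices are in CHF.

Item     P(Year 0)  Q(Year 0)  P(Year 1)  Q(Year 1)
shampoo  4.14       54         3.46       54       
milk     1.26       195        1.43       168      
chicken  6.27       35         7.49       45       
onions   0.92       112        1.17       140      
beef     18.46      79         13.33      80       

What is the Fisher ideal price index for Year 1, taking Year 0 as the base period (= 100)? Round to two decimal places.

85.41

Laspeyres component (base-period weights):
ΣP(Year 1)Q(Year 0) = 3.46×54 + 1.43×195 + 7.49×35 + 1.17×112 + 13.33×79 = 186.84 + 278.85 + 262.15 + 131.04 + 1053.07 = 1911.95
ΣP(Year 0)Q(Year 0) = 4.14×54 + 1.26×195 + 6.27×35 + 0.92×112 + 18.46×79 = 223.56 + 245.7 + 219.45 + 103.04 + 1458.34 = 2250.09
L = 1911.95 / 2250.09 × 100 = 84.9722
Paasche component (current-period weights):
ΣP(Year 1)Q(Year 1) = 3.46×54 + 1.43×168 + 7.49×45 + 1.17×140 + 13.33×80 = 186.84 + 240.24 + 337.05 + 163.8 + 1066.4 = 1994.33
ΣP(Year 0)Q(Year 1) = 4.14×54 + 1.26×168 + 6.27×45 + 0.92×140 + 18.46×80 = 223.56 + 211.68 + 282.15 + 128.8 + 1476.8 = 2322.99
P = 1994.33 / 2322.99 × 100 = 85.8519
Fisher = √(L × P) = √(84.9722 × 85.8519) = 85.4109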